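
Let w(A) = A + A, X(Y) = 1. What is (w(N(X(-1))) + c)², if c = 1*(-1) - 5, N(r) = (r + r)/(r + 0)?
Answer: 4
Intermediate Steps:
N(r) = 2 (N(r) = (2*r)/r = 2)
c = -6 (c = -1 - 5 = -6)
w(A) = 2*A
(w(N(X(-1))) + c)² = (2*2 - 6)² = (4 - 6)² = (-2)² = 4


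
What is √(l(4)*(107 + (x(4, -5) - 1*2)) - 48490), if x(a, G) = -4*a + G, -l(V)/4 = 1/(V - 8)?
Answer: I*√48406 ≈ 220.01*I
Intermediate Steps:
l(V) = -4/(-8 + V) (l(V) = -4/(V - 8) = -4/(-8 + V))
x(a, G) = G - 4*a
√(l(4)*(107 + (x(4, -5) - 1*2)) - 48490) = √((-4/(-8 + 4))*(107 + ((-5 - 4*4) - 1*2)) - 48490) = √((-4/(-4))*(107 + ((-5 - 16) - 2)) - 48490) = √((-4*(-¼))*(107 + (-21 - 2)) - 48490) = √(1*(107 - 23) - 48490) = √(1*84 - 48490) = √(84 - 48490) = √(-48406) = I*√48406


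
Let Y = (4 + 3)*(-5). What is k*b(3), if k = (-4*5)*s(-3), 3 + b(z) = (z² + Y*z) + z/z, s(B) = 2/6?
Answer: 1960/3 ≈ 653.33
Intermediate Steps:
Y = -35 (Y = 7*(-5) = -35)
s(B) = ⅓ (s(B) = 2*(⅙) = ⅓)
b(z) = -2 + z² - 35*z (b(z) = -3 + ((z² - 35*z) + z/z) = -3 + ((z² - 35*z) + 1) = -3 + (1 + z² - 35*z) = -2 + z² - 35*z)
k = -20/3 (k = -4*5*(⅓) = -20*⅓ = -20/3 ≈ -6.6667)
k*b(3) = -20*(-2 + 3² - 35*3)/3 = -20*(-2 + 9 - 105)/3 = -20/3*(-98) = 1960/3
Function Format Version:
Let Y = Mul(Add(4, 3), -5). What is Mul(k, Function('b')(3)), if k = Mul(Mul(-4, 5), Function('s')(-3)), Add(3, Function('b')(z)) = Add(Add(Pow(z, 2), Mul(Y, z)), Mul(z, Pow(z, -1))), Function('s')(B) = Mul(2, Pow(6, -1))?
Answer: Rational(1960, 3) ≈ 653.33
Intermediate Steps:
Y = -35 (Y = Mul(7, -5) = -35)
Function('s')(B) = Rational(1, 3) (Function('s')(B) = Mul(2, Rational(1, 6)) = Rational(1, 3))
Function('b')(z) = Add(-2, Pow(z, 2), Mul(-35, z)) (Function('b')(z) = Add(-3, Add(Add(Pow(z, 2), Mul(-35, z)), Mul(z, Pow(z, -1)))) = Add(-3, Add(Add(Pow(z, 2), Mul(-35, z)), 1)) = Add(-3, Add(1, Pow(z, 2), Mul(-35, z))) = Add(-2, Pow(z, 2), Mul(-35, z)))
k = Rational(-20, 3) (k = Mul(Mul(-4, 5), Rational(1, 3)) = Mul(-20, Rational(1, 3)) = Rational(-20, 3) ≈ -6.6667)
Mul(k, Function('b')(3)) = Mul(Rational(-20, 3), Add(-2, Pow(3, 2), Mul(-35, 3))) = Mul(Rational(-20, 3), Add(-2, 9, -105)) = Mul(Rational(-20, 3), -98) = Rational(1960, 3)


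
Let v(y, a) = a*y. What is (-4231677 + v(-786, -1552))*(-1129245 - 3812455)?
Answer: 14883436768500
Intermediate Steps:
(-4231677 + v(-786, -1552))*(-1129245 - 3812455) = (-4231677 - 1552*(-786))*(-1129245 - 3812455) = (-4231677 + 1219872)*(-4941700) = -3011805*(-4941700) = 14883436768500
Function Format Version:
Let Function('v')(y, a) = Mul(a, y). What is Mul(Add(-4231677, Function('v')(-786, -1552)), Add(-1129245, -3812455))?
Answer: 14883436768500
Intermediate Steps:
Mul(Add(-4231677, Function('v')(-786, -1552)), Add(-1129245, -3812455)) = Mul(Add(-4231677, Mul(-1552, -786)), Add(-1129245, -3812455)) = Mul(Add(-4231677, 1219872), -4941700) = Mul(-3011805, -4941700) = 14883436768500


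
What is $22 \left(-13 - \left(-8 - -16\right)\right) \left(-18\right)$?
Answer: $8316$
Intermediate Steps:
$22 \left(-13 - \left(-8 - -16\right)\right) \left(-18\right) = 22 \left(-13 - \left(-8 + 16\right)\right) \left(-18\right) = 22 \left(-13 - 8\right) \left(-18\right) = 22 \left(\left(-21\right) \left(-18\right)\right) = 22 \cdot 378 = 8316$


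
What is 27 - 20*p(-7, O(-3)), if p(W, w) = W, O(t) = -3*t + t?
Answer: 167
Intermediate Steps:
O(t) = -2*t
27 - 20*p(-7, O(-3)) = 27 - 20*(-7) = 27 + 140 = 167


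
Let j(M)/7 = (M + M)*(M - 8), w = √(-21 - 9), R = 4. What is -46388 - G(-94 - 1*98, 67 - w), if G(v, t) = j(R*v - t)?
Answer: -9900638 + 23492*I*√30 ≈ -9.9006e+6 + 1.2867e+5*I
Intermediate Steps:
w = I*√30 (w = √(-30) = I*√30 ≈ 5.4772*I)
j(M) = 14*M*(-8 + M) (j(M) = 7*((M + M)*(M - 8)) = 7*((2*M)*(-8 + M)) = 7*(2*M*(-8 + M)) = 14*M*(-8 + M))
G(v, t) = 14*(-t + 4*v)*(-8 - t + 4*v) (G(v, t) = 14*(4*v - t)*(-8 + (4*v - t)) = 14*(-t + 4*v)*(-8 + (-t + 4*v)) = 14*(-t + 4*v)*(-8 - t + 4*v))
-46388 - G(-94 - 1*98, 67 - w) = -46388 - 14*((67 - I*√30) - 4*(-94 - 1*98))*(8 + (67 - I*√30) - 4*(-94 - 1*98)) = -46388 - 14*((67 - I*√30) - 4*(-94 - 98))*(8 + (67 - I*√30) - 4*(-94 - 98)) = -46388 - 14*((67 - I*√30) - 4*(-192))*(8 + (67 - I*√30) - 4*(-192)) = -46388 - 14*((67 - I*√30) + 768)*(8 + (67 - I*√30) + 768) = -46388 - 14*(835 - I*√30)*(843 - I*√30)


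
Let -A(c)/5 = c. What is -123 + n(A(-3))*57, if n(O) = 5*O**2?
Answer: 64002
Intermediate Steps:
A(c) = -5*c
-123 + n(A(-3))*57 = -123 + (5*(-5*(-3))**2)*57 = -123 + (5*15**2)*57 = -123 + (5*225)*57 = -123 + 1125*57 = -123 + 64125 = 64002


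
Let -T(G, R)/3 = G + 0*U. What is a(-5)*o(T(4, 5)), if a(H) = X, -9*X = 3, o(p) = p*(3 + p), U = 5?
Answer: -36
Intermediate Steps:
T(G, R) = -3*G (T(G, R) = -3*(G + 0*5) = -3*(G + 0) = -3*G)
X = -⅓ (X = -⅑*3 = -⅓ ≈ -0.33333)
a(H) = -⅓
a(-5)*o(T(4, 5)) = -(-3*4)*(3 - 3*4)/3 = -(-4)*(3 - 12) = -(-4)*(-9) = -⅓*108 = -36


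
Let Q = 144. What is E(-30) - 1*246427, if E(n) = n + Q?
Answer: -246313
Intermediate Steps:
E(n) = 144 + n (E(n) = n + 144 = 144 + n)
E(-30) - 1*246427 = (144 - 30) - 1*246427 = 114 - 246427 = -246313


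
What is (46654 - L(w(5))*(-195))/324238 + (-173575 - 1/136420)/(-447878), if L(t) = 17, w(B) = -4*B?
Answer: 5365373132730839/9905392557614440 ≈ 0.54166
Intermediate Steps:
(46654 - L(w(5))*(-195))/324238 + (-173575 - 1/136420)/(-447878) = (46654 - 17*(-195))/324238 + (-173575 - 1/136420)/(-447878) = (46654 - 1*(-3315))*(1/324238) + (-173575 - 1*1/136420)*(-1/447878) = (46654 + 3315)*(1/324238) + (-173575 - 1/136420)*(-1/447878) = 49969*(1/324238) - 23679101501/136420*(-1/447878) = 49969/324238 + 23679101501/61099516760 = 5365373132730839/9905392557614440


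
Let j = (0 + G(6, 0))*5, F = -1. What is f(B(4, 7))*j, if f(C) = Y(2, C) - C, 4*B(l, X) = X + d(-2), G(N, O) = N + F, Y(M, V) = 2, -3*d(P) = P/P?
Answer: 25/3 ≈ 8.3333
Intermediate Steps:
d(P) = -⅓ (d(P) = -P/(3*P) = -⅓*1 = -⅓)
G(N, O) = -1 + N (G(N, O) = N - 1 = -1 + N)
B(l, X) = -1/12 + X/4 (B(l, X) = (X - ⅓)/4 = (-⅓ + X)/4 = -1/12 + X/4)
f(C) = 2 - C
j = 25 (j = (0 + (-1 + 6))*5 = (0 + 5)*5 = 5*5 = 25)
f(B(4, 7))*j = (2 - (-1/12 + (¼)*7))*25 = (2 - (-1/12 + 7/4))*25 = (2 - 1*5/3)*25 = (2 - 5/3)*25 = (⅓)*25 = 25/3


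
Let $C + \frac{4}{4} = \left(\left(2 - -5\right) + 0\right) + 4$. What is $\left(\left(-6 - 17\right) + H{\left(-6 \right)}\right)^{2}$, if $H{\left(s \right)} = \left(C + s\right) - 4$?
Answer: $529$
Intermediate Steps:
$C = 10$ ($C = -1 + \left(\left(\left(2 - -5\right) + 0\right) + 4\right) = -1 + \left(\left(\left(2 + 5\right) + 0\right) + 4\right) = -1 + \left(\left(7 + 0\right) + 4\right) = -1 + \left(7 + 4\right) = -1 + 11 = 10$)
$H{\left(s \right)} = 6 + s$ ($H{\left(s \right)} = \left(10 + s\right) - 4 = 6 + s$)
$\left(\left(-6 - 17\right) + H{\left(-6 \right)}\right)^{2} = \left(\left(-6 - 17\right) + \left(6 - 6\right)\right)^{2} = \left(-23 + 0\right)^{2} = \left(-23\right)^{2} = 529$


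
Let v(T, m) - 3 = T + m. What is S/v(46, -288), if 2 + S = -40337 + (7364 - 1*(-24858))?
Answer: 8117/239 ≈ 33.962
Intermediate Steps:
v(T, m) = 3 + T + m (v(T, m) = 3 + (T + m) = 3 + T + m)
S = -8117 (S = -2 + (-40337 + (7364 - 1*(-24858))) = -2 + (-40337 + (7364 + 24858)) = -2 + (-40337 + 32222) = -2 - 8115 = -8117)
S/v(46, -288) = -8117/(3 + 46 - 288) = -8117/(-239) = -8117*(-1/239) = 8117/239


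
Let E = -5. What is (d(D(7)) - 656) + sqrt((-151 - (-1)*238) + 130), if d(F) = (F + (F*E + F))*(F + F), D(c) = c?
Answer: -950 + sqrt(217) ≈ -935.27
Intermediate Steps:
d(F) = -6*F**2 (d(F) = (F + (F*(-5) + F))*(F + F) = (F + (-5*F + F))*(2*F) = (F - 4*F)*(2*F) = (-3*F)*(2*F) = -6*F**2)
(d(D(7)) - 656) + sqrt((-151 - (-1)*238) + 130) = (-6*7**2 - 656) + sqrt((-151 - (-1)*238) + 130) = (-6*49 - 656) + sqrt((-151 - 1*(-238)) + 130) = (-294 - 656) + sqrt((-151 + 238) + 130) = -950 + sqrt(87 + 130) = -950 + sqrt(217)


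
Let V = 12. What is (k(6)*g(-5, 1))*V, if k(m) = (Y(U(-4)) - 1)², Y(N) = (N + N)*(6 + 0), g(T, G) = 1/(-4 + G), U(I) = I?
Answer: -9604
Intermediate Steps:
Y(N) = 12*N (Y(N) = (2*N)*6 = 12*N)
k(m) = 2401 (k(m) = (12*(-4) - 1)² = (-48 - 1)² = (-49)² = 2401)
(k(6)*g(-5, 1))*V = (2401/(-4 + 1))*12 = (2401/(-3))*12 = (2401*(-⅓))*12 = -2401/3*12 = -9604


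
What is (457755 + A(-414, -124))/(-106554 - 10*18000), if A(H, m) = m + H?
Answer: -457217/286554 ≈ -1.5956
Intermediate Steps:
A(H, m) = H + m
(457755 + A(-414, -124))/(-106554 - 10*18000) = (457755 + (-414 - 124))/(-106554 - 10*18000) = (457755 - 538)/(-106554 - 180000) = 457217/(-286554) = 457217*(-1/286554) = -457217/286554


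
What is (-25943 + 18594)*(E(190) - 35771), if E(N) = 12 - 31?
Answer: 263020710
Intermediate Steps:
E(N) = -19
(-25943 + 18594)*(E(190) - 35771) = (-25943 + 18594)*(-19 - 35771) = -7349*(-35790) = 263020710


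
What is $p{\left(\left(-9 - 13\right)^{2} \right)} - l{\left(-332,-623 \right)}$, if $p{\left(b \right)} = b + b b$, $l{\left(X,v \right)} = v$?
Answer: $235363$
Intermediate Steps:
$p{\left(b \right)} = b + b^{2}$
$p{\left(\left(-9 - 13\right)^{2} \right)} - l{\left(-332,-623 \right)} = \left(-9 - 13\right)^{2} \left(1 + \left(-9 - 13\right)^{2}\right) - -623 = \left(-22\right)^{2} \left(1 + \left(-22\right)^{2}\right) + 623 = 484 \left(1 + 484\right) + 623 = 484 \cdot 485 + 623 = 234740 + 623 = 235363$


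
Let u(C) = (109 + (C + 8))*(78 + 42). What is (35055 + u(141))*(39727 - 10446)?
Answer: 1932985215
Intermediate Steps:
u(C) = 14040 + 120*C (u(C) = (109 + (8 + C))*120 = (117 + C)*120 = 14040 + 120*C)
(35055 + u(141))*(39727 - 10446) = (35055 + (14040 + 120*141))*(39727 - 10446) = (35055 + (14040 + 16920))*29281 = (35055 + 30960)*29281 = 66015*29281 = 1932985215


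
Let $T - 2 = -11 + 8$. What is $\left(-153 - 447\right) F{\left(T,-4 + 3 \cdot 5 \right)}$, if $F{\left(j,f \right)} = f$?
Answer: $-6600$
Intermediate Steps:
$T = -1$ ($T = 2 + \left(-11 + 8\right) = 2 - 3 = -1$)
$\left(-153 - 447\right) F{\left(T,-4 + 3 \cdot 5 \right)} = \left(-153 - 447\right) \left(-4 + 3 \cdot 5\right) = - 600 \left(-4 + 15\right) = \left(-600\right) 11 = -6600$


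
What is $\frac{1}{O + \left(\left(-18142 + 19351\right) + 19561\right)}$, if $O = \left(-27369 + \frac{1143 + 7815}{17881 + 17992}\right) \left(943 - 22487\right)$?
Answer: $\frac{35873}{21152626594586} \approx 1.6959 \cdot 10^{-9}$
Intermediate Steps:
$O = \frac{21151881512376}{35873}$ ($O = \left(-27369 + \frac{8958}{35873}\right) \left(-21544\right) = \left(- \frac{981799179}{35873}\right) \left(-21544\right) = \frac{21151881512376}{35873} \approx 5.8963 \cdot 10^{8}$)
$\frac{1}{O + \left(\left(-18142 + 19351\right) + 19561\right)} = \frac{1}{\frac{21151881512376}{35873} + \left(\left(-18142 + 19351\right) + 19561\right)} = \frac{1}{\frac{21151881512376}{35873} + \left(1209 + 19561\right)} = \frac{1}{\frac{21151881512376}{35873} + 20770} = \frac{1}{\frac{21152626594586}{35873}} = \frac{35873}{21152626594586}$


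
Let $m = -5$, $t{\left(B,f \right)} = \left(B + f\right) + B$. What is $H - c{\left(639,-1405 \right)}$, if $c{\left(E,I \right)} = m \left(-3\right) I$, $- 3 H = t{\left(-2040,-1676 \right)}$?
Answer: $\frac{68981}{3} \approx 22994.0$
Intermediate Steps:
$t{\left(B,f \right)} = f + 2 B$
$H = \frac{5756}{3}$ ($H = - \frac{-1676 + 2 \left(-2040\right)}{3} = - \frac{-1676 - 4080}{3} = \left(- \frac{1}{3}\right) \left(-5756\right) = \frac{5756}{3} \approx 1918.7$)
$c{\left(E,I \right)} = 15 I$ ($c{\left(E,I \right)} = \left(-5\right) \left(-3\right) I = 15 I$)
$H - c{\left(639,-1405 \right)} = \frac{5756}{3} - 15 \left(-1405\right) = \frac{5756}{3} - -21075 = \frac{5756}{3} + 21075 = \frac{68981}{3}$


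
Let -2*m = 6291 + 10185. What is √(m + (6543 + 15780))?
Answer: 3*√1565 ≈ 118.68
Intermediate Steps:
m = -8238 (m = -(6291 + 10185)/2 = -½*16476 = -8238)
√(m + (6543 + 15780)) = √(-8238 + (6543 + 15780)) = √(-8238 + 22323) = √14085 = 3*√1565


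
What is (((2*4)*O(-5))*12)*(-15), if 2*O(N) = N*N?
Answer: -18000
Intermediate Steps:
O(N) = N²/2 (O(N) = (N*N)/2 = N²/2)
(((2*4)*O(-5))*12)*(-15) = (((2*4)*((½)*(-5)²))*12)*(-15) = ((8*((½)*25))*12)*(-15) = ((8*(25/2))*12)*(-15) = (100*12)*(-15) = 1200*(-15) = -18000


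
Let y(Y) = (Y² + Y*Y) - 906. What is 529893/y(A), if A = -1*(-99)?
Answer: 176631/6232 ≈ 28.343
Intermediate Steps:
A = 99
y(Y) = -906 + 2*Y² (y(Y) = (Y² + Y²) - 906 = 2*Y² - 906 = -906 + 2*Y²)
529893/y(A) = 529893/(-906 + 2*99²) = 529893/(-906 + 2*9801) = 529893/(-906 + 19602) = 529893/18696 = 529893*(1/18696) = 176631/6232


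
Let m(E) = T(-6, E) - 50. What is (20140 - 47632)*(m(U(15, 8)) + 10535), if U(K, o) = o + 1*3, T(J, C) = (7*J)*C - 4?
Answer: -275442348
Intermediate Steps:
T(J, C) = -4 + 7*C*J (T(J, C) = 7*C*J - 4 = -4 + 7*C*J)
U(K, o) = 3 + o (U(K, o) = o + 3 = 3 + o)
m(E) = -54 - 42*E (m(E) = (-4 + 7*E*(-6)) - 50 = (-4 - 42*E) - 50 = -54 - 42*E)
(20140 - 47632)*(m(U(15, 8)) + 10535) = (20140 - 47632)*((-54 - 42*(3 + 8)) + 10535) = -27492*((-54 - 42*11) + 10535) = -27492*((-54 - 462) + 10535) = -27492*(-516 + 10535) = -27492*10019 = -275442348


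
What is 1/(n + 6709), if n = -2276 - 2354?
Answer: 1/2079 ≈ 0.00048100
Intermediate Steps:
n = -4630
1/(n + 6709) = 1/(-4630 + 6709) = 1/2079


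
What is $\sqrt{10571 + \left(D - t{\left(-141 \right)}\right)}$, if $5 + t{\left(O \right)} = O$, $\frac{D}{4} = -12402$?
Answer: $i \sqrt{38891} \approx 197.21 i$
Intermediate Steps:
$D = -49608$ ($D = 4 \left(-12402\right) = -49608$)
$t{\left(O \right)} = -5 + O$
$\sqrt{10571 + \left(D - t{\left(-141 \right)}\right)} = \sqrt{10571 - 49462} = \sqrt{-38891} = i \sqrt{38891}$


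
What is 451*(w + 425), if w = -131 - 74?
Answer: 99220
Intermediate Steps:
w = -205
451*(w + 425) = 451*(-205 + 425) = 451*220 = 99220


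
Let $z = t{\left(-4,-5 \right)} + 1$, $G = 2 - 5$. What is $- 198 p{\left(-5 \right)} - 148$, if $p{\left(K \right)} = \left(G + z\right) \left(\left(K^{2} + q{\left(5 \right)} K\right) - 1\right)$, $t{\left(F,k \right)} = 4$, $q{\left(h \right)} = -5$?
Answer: $-19552$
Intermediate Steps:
$G = -3$
$z = 5$ ($z = 4 + 1 = 5$)
$p{\left(K \right)} = -2 - 10 K + 2 K^{2}$ ($p{\left(K \right)} = \left(-3 + 5\right) \left(\left(K^{2} - 5 K\right) - 1\right) = 2 \left(-1 + K^{2} - 5 K\right) = -2 - 10 K + 2 K^{2}$)
$- 198 p{\left(-5 \right)} - 148 = - 198 \left(-2 - -50 + 2 \left(-5\right)^{2}\right) - 148 = - 198 \left(-2 + 50 + 2 \cdot 25\right) - 148 = - 198 \left(-2 + 50 + 50\right) - 148 = \left(-198\right) 98 - 148 = -19404 - 148 = -19552$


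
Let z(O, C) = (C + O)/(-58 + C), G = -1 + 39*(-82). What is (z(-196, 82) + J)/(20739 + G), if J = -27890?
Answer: -111579/70160 ≈ -1.5904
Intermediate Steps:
G = -3199 (G = -1 - 3198 = -3199)
z(O, C) = (C + O)/(-58 + C)
(z(-196, 82) + J)/(20739 + G) = ((82 - 196)/(-58 + 82) - 27890)/(20739 - 3199) = (-114/24 - 27890)/17540 = ((1/24)*(-114) - 27890)*(1/17540) = (-19/4 - 27890)*(1/17540) = -111579/4*1/17540 = -111579/70160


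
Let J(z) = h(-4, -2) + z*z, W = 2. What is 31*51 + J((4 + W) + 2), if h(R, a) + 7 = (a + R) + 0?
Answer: 1632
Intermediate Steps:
h(R, a) = -7 + R + a (h(R, a) = -7 + ((a + R) + 0) = -7 + ((R + a) + 0) = -7 + (R + a) = -7 + R + a)
J(z) = -13 + z² (J(z) = (-7 - 4 - 2) + z*z = -13 + z²)
31*51 + J((4 + W) + 2) = 31*51 + (-13 + ((4 + 2) + 2)²) = 1581 + (-13 + (6 + 2)²) = 1581 + (-13 + 8²) = 1581 + (-13 + 64) = 1581 + 51 = 1632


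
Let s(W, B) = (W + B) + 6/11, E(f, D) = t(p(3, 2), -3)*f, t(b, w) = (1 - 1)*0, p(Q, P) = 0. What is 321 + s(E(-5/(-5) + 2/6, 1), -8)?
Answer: 3449/11 ≈ 313.55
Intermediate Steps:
t(b, w) = 0 (t(b, w) = 0*0 = 0)
E(f, D) = 0 (E(f, D) = 0*f = 0)
s(W, B) = 6/11 + B + W (s(W, B) = (B + W) + 6*(1/11) = (B + W) + 6/11 = 6/11 + B + W)
321 + s(E(-5/(-5) + 2/6, 1), -8) = 321 + (6/11 - 8 + 0) = 321 - 82/11 = 3449/11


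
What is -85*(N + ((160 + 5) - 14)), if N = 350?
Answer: -42585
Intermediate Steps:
-85*(N + ((160 + 5) - 14)) = -85*(350 + ((160 + 5) - 14)) = -85*(350 + (165 - 14)) = -85*(350 + 151) = -85*501 = -42585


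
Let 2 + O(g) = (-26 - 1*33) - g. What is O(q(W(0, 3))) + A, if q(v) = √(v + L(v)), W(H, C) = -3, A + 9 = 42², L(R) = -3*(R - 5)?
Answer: 1694 - √21 ≈ 1689.4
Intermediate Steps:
L(R) = 15 - 3*R (L(R) = -3*(-5 + R) = 15 - 3*R)
A = 1755 (A = -9 + 42² = -9 + 1764 = 1755)
q(v) = √(15 - 2*v) (q(v) = √(v + (15 - 3*v)) = √(15 - 2*v))
O(g) = -61 - g (O(g) = -2 + ((-26 - 1*33) - g) = -2 + ((-26 - 33) - g) = -2 + (-59 - g) = -61 - g)
O(q(W(0, 3))) + A = (-61 - √(15 - 2*(-3))) + 1755 = (-61 - √(15 + 6)) + 1755 = (-61 - √21) + 1755 = 1694 - √21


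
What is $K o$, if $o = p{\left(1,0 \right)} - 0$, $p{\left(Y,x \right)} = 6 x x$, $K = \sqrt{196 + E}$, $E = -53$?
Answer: $0$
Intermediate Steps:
$K = \sqrt{143}$ ($K = \sqrt{196 - 53} = \sqrt{143} \approx 11.958$)
$p{\left(Y,x \right)} = 6 x^{2}$
$o = 0$ ($o = 6 \cdot 0^{2} - 0 = 6 \cdot 0 + 0 = 0 + 0 = 0$)
$K o = \sqrt{143} \cdot 0 = 0$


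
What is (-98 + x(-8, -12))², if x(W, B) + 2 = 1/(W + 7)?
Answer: 10201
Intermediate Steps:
x(W, B) = -2 + 1/(7 + W) (x(W, B) = -2 + 1/(W + 7) = -2 + 1/(7 + W))
(-98 + x(-8, -12))² = (-98 + (-13 - 2*(-8))/(7 - 8))² = (-98 + (-13 + 16)/(-1))² = (-98 - 1*3)² = (-98 - 3)² = (-101)² = 10201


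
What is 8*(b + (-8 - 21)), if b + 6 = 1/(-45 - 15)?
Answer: -4202/15 ≈ -280.13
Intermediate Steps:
b = -361/60 (b = -6 + 1/(-45 - 15) = -6 + 1/(-60) = -6 - 1/60 = -361/60 ≈ -6.0167)
8*(b + (-8 - 21)) = 8*(-361/60 + (-8 - 21)) = 8*(-361/60 - 29) = 8*(-2101/60) = -4202/15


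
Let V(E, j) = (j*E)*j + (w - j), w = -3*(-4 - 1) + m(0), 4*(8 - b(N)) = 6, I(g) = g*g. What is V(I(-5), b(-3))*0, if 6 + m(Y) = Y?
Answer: 0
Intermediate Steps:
I(g) = g**2
m(Y) = -6 + Y
b(N) = 13/2 (b(N) = 8 - 1/4*6 = 8 - 3/2 = 13/2)
w = 9 (w = -3*(-4 - 1) + (-6 + 0) = -3*(-5) - 6 = 15 - 6 = 9)
V(E, j) = 9 - j + E*j**2 (V(E, j) = (j*E)*j + (9 - j) = (E*j)*j + (9 - j) = E*j**2 + (9 - j) = 9 - j + E*j**2)
V(I(-5), b(-3))*0 = (9 - 1*13/2 + (-5)**2*(13/2)**2)*0 = (9 - 13/2 + 25*(169/4))*0 = (9 - 13/2 + 4225/4)*0 = (4235/4)*0 = 0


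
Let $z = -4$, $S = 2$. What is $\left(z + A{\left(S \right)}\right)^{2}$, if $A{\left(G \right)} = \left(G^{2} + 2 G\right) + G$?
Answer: $36$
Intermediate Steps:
$A{\left(G \right)} = G^{2} + 3 G$
$\left(z + A{\left(S \right)}\right)^{2} = \left(-4 + 2 \left(3 + 2\right)\right)^{2} = \left(-4 + 2 \cdot 5\right)^{2} = \left(-4 + 10\right)^{2} = 6^{2} = 36$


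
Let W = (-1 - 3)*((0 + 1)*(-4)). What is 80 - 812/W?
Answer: 117/4 ≈ 29.250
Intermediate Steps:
W = 16 (W = -4*(-4) = 16)
80 - 812/W = 80 - 812/16 = 80 - 29*7/4 = 80 - 203/4 = 117/4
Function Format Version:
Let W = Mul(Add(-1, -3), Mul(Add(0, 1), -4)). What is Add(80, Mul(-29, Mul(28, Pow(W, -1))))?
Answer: Rational(117, 4) ≈ 29.250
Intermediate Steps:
W = 16 (W = Mul(-4, Mul(1, -4)) = Mul(-4, -4) = 16)
Add(80, Mul(-29, Mul(28, Pow(W, -1)))) = Add(80, Mul(-29, Mul(28, Pow(16, -1)))) = Add(80, Mul(-29, Mul(28, Rational(1, 16)))) = Add(80, Mul(-29, Rational(7, 4))) = Add(80, Rational(-203, 4)) = Rational(117, 4)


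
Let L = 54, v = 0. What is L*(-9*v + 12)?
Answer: 648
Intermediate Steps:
L*(-9*v + 12) = 54*(-9*0 + 12) = 54*(0 + 12) = 54*12 = 648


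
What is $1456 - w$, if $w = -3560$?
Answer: $5016$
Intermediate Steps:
$1456 - w = 1456 - -3560 = 1456 + 3560 = 5016$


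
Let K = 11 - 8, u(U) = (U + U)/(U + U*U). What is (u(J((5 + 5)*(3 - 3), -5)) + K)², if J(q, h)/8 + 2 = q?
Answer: 1849/225 ≈ 8.2178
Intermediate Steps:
J(q, h) = -16 + 8*q
u(U) = 2*U/(U + U²) (u(U) = (2*U)/(U + U²) = 2*U/(U + U²))
K = 3
(u(J((5 + 5)*(3 - 3), -5)) + K)² = (2/(1 + (-16 + 8*((5 + 5)*(3 - 3)))) + 3)² = (2/(1 + (-16 + 8*(10*0))) + 3)² = (2/(1 + (-16 + 8*0)) + 3)² = (2/(1 + (-16 + 0)) + 3)² = (2/(1 - 16) + 3)² = (2/(-15) + 3)² = (2*(-1/15) + 3)² = (-2/15 + 3)² = (43/15)² = 1849/225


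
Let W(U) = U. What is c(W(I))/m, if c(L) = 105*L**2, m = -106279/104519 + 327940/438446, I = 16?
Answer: -205300199883520/2053606929 ≈ -99971.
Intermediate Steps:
m = -6160820787/22912968737 (m = -106279*1/104519 + 327940*(1/438446) = -106279/104519 + 163970/219223 = -6160820787/22912968737 ≈ -0.26888)
c(W(I))/m = (105*16**2)/(-6160820787/22912968737) = (105*256)*(-22912968737/6160820787) = 26880*(-22912968737/6160820787) = -205300199883520/2053606929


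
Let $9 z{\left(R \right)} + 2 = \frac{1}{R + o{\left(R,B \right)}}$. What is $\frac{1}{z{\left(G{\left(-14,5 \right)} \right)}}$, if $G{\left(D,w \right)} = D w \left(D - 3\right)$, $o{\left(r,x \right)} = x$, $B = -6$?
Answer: $- \frac{1184}{263} \approx -4.5019$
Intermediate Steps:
$G{\left(D,w \right)} = D w \left(-3 + D\right)$
$z{\left(R \right)} = - \frac{2}{9} + \frac{1}{9 \left(-6 + R\right)}$ ($z{\left(R \right)} = - \frac{2}{9} + \frac{1}{9 \left(R - 6\right)} = - \frac{2}{9} + \frac{1}{9 \left(-6 + R\right)}$)
$\frac{1}{z{\left(G{\left(-14,5 \right)} \right)}} = \frac{1}{\frac{1}{9} \frac{1}{-6 - 70 \left(-3 - 14\right)} \left(13 - 2 \left(\left(-14\right) 5 \left(-3 - 14\right)\right)\right)} = \frac{1}{\frac{1}{9} \frac{1}{-6 - 70 \left(-17\right)} \left(13 - 2 \left(\left(-14\right) 5 \left(-17\right)\right)\right)} = \frac{1}{\frac{1}{9} \frac{1}{-6 + 1190} \left(13 - 2380\right)} = \frac{1}{\frac{1}{9} \cdot \frac{1}{1184} \left(13 - 2380\right)} = \frac{1}{\frac{1}{9} \cdot \frac{1}{1184} \left(-2367\right)} = \frac{1}{- \frac{263}{1184}} = - \frac{1184}{263}$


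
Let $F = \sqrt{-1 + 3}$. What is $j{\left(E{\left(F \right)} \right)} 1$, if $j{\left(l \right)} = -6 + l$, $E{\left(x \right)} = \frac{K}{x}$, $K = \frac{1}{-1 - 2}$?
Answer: $-6 - \frac{\sqrt{2}}{6} \approx -6.2357$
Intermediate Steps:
$K = - \frac{1}{3}$ ($K = \frac{1}{-1 - 2} = \frac{1}{-3} = - \frac{1}{3} \approx -0.33333$)
$F = \sqrt{2} \approx 1.4142$
$E{\left(x \right)} = - \frac{1}{3 x}$
$j{\left(E{\left(F \right)} \right)} 1 = \left(-6 - \frac{1}{3 \sqrt{2}}\right) 1 = \left(-6 - \frac{\frac{1}{2} \sqrt{2}}{3}\right) 1 = \left(-6 - \frac{\sqrt{2}}{6}\right) 1 = -6 - \frac{\sqrt{2}}{6}$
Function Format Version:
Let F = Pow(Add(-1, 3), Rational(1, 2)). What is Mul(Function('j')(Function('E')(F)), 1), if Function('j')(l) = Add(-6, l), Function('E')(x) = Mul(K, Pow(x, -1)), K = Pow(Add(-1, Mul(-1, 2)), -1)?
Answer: Add(-6, Mul(Rational(-1, 6), Pow(2, Rational(1, 2)))) ≈ -6.2357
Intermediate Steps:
K = Rational(-1, 3) (K = Pow(Add(-1, -2), -1) = Pow(-3, -1) = Rational(-1, 3) ≈ -0.33333)
F = Pow(2, Rational(1, 2)) ≈ 1.4142
Function('E')(x) = Mul(Rational(-1, 3), Pow(x, -1))
Mul(Function('j')(Function('E')(F)), 1) = Mul(Add(-6, Mul(Rational(-1, 3), Pow(Pow(2, Rational(1, 2)), -1))), 1) = Mul(Add(-6, Mul(Rational(-1, 3), Mul(Rational(1, 2), Pow(2, Rational(1, 2))))), 1) = Mul(Add(-6, Mul(Rational(-1, 6), Pow(2, Rational(1, 2)))), 1) = Add(-6, Mul(Rational(-1, 6), Pow(2, Rational(1, 2))))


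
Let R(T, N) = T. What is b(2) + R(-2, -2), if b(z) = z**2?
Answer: 2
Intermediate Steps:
b(2) + R(-2, -2) = 2**2 - 2 = 4 - 2 = 2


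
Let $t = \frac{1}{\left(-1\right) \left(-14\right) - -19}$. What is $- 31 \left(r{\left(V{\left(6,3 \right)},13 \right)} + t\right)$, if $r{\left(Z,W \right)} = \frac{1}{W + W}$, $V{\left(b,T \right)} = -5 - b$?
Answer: $- \frac{1829}{858} \approx -2.1317$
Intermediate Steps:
$r{\left(Z,W \right)} = \frac{1}{2 W}$
$t = \frac{1}{33}$ ($t = \frac{1}{14 + 19} = \frac{1}{33} \approx 0.030303$)
$- 31 \left(r{\left(V{\left(6,3 \right)},13 \right)} + t\right) = - 31 \left(\frac{1}{2 \cdot 13} + \frac{1}{33}\right) = - 31 \left(\frac{1}{2} \cdot \frac{1}{13} + \frac{1}{33}\right) = - 31 \left(\frac{1}{26} + \frac{1}{33}\right) = \left(-31\right) \frac{59}{858} = - \frac{1829}{858}$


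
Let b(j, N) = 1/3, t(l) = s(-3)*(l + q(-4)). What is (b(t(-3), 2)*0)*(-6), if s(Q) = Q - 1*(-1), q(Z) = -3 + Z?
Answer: 0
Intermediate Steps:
s(Q) = 1 + Q (s(Q) = Q + 1 = 1 + Q)
t(l) = 14 - 2*l (t(l) = (1 - 3)*(l + (-3 - 4)) = -2*(l - 7) = -2*(-7 + l) = 14 - 2*l)
b(j, N) = 1/3 (b(j, N) = 1*(1/3) = 1/3)
(b(t(-3), 2)*0)*(-6) = ((1/3)*0)*(-6) = 0*(-6) = 0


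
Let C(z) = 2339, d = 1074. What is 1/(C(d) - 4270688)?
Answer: -1/4268349 ≈ -2.3428e-7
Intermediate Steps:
1/(C(d) - 4270688) = 1/(2339 - 4270688) = 1/(-4268349) = -1/4268349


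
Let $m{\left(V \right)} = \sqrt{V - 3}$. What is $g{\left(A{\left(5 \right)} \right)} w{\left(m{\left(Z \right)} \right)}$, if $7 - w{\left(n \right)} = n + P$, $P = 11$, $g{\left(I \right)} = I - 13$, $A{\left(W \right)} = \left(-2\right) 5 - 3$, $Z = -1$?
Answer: $104 + 52 i \approx 104.0 + 52.0 i$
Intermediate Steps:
$A{\left(W \right)} = -13$ ($A{\left(W \right)} = -10 - 3 = -13$)
$g{\left(I \right)} = -13 + I$ ($g{\left(I \right)} = I - 13 = -13 + I$)
$m{\left(V \right)} = \sqrt{-3 + V}$
$w{\left(n \right)} = -4 - n$ ($w{\left(n \right)} = 7 - \left(n + 11\right) = 7 - \left(11 + n\right) = -4 - n$)
$g{\left(A{\left(5 \right)} \right)} w{\left(m{\left(Z \right)} \right)} = \left(-13 - 13\right) \left(-4 - \sqrt{-3 - 1}\right) = - 26 \left(-4 - \sqrt{-4}\right) = - 26 \left(-4 - 2 i\right) = 104 + 52 i$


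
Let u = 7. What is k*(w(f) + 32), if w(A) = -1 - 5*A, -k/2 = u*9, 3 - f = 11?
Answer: -8946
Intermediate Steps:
f = -8 (f = 3 - 1*11 = 3 - 11 = -8)
k = -126 (k = -14*9 = -2*63 = -126)
k*(w(f) + 32) = -126*((-1 - 5*(-8)) + 32) = -126*((-1 + 40) + 32) = -126*(39 + 32) = -126*71 = -8946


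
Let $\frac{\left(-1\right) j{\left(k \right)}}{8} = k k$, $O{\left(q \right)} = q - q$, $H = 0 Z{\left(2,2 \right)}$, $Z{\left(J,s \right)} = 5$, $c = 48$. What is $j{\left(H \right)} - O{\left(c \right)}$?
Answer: $0$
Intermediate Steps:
$H = 0$ ($H = 0 \cdot 5 = 0$)
$O{\left(q \right)} = 0$
$j{\left(k \right)} = - 8 k^{2}$ ($j{\left(k \right)} = - 8 k k = - 8 k^{2}$)
$j{\left(H \right)} - O{\left(c \right)} = - 8 \cdot 0^{2} - 0 = \left(-8\right) 0 + 0 = 0 + 0 = 0$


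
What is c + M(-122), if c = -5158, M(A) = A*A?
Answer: 9726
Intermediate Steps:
M(A) = A**2
c + M(-122) = -5158 + (-122)**2 = -5158 + 14884 = 9726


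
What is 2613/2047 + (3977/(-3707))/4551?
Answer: 1074990842/842293419 ≈ 1.2763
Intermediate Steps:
2613/2047 + (3977/(-3707))/4551 = 2613*(1/2047) + (3977*(-1/3707))*(1/4551) = 2613/2047 - 3977/3707*1/4551 = 2613/2047 - 97/411477 = 1074990842/842293419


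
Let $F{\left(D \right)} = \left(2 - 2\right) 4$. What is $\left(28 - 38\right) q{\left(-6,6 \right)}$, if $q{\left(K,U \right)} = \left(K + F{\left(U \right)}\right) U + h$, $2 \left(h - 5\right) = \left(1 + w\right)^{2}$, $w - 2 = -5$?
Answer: $290$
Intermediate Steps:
$w = -3$ ($w = 2 - 5 = -3$)
$F{\left(D \right)} = 0$ ($F{\left(D \right)} = 0 \cdot 4 = 0$)
$h = 7$ ($h = 5 + \frac{\left(1 - 3\right)^{2}}{2} = 5 + \frac{\left(-2\right)^{2}}{2} = 5 + \frac{1}{2} \cdot 4 = 5 + 2 = 7$)
$q{\left(K,U \right)} = 7 + K U$ ($q{\left(K,U \right)} = \left(K + 0\right) U + 7 = K U + 7 = 7 + K U$)
$\left(28 - 38\right) q{\left(-6,6 \right)} = \left(28 - 38\right) \left(7 - 36\right) = - 10 \left(7 - 36\right) = \left(-10\right) \left(-29\right) = 290$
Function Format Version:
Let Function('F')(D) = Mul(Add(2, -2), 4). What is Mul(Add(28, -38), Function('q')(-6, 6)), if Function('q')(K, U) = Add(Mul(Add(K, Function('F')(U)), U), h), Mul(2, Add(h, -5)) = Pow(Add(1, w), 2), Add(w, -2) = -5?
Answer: 290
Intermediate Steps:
w = -3 (w = Add(2, -5) = -3)
Function('F')(D) = 0 (Function('F')(D) = Mul(0, 4) = 0)
h = 7 (h = Add(5, Mul(Rational(1, 2), Pow(Add(1, -3), 2))) = Add(5, Mul(Rational(1, 2), Pow(-2, 2))) = Add(5, Mul(Rational(1, 2), 4)) = Add(5, 2) = 7)
Function('q')(K, U) = Add(7, Mul(K, U)) (Function('q')(K, U) = Add(Mul(Add(K, 0), U), 7) = Add(Mul(K, U), 7) = Add(7, Mul(K, U)))
Mul(Add(28, -38), Function('q')(-6, 6)) = Mul(Add(28, -38), Add(7, Mul(-6, 6))) = Mul(-10, Add(7, -36)) = Mul(-10, -29) = 290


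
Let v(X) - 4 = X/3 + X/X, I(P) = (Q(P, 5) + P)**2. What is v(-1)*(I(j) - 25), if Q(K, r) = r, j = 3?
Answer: 182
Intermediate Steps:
I(P) = (5 + P)**2
v(X) = 5 + X/3 (v(X) = 4 + (X/3 + X/X) = 4 + (X*(1/3) + 1) = 4 + (X/3 + 1) = 4 + (1 + X/3) = 5 + X/3)
v(-1)*(I(j) - 25) = (5 + (1/3)*(-1))*((5 + 3)**2 - 25) = (5 - 1/3)*(8**2 - 25) = 14*(64 - 25)/3 = (14/3)*39 = 182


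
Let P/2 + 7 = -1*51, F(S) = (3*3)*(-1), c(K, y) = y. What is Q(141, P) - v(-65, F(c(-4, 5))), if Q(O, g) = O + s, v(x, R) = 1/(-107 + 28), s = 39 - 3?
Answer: 13984/79 ≈ 177.01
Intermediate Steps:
F(S) = -9 (F(S) = 9*(-1) = -9)
s = 36
P = -116 (P = -14 + 2*(-1*51) = -14 + 2*(-51) = -14 - 102 = -116)
v(x, R) = -1/79 (v(x, R) = 1/(-79) = -1/79)
Q(O, g) = 36 + O (Q(O, g) = O + 36 = 36 + O)
Q(141, P) - v(-65, F(c(-4, 5))) = (36 + 141) - 1*(-1/79) = 177 + 1/79 = 13984/79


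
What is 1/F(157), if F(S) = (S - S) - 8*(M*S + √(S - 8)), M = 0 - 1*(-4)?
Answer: -157/788470 + √149/3153880 ≈ -0.00019525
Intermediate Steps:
M = 4 (M = 0 + 4 = 4)
F(S) = -32*S - 8*√(-8 + S) (F(S) = (S - S) - 8*(4*S + √(S - 8)) = 0 - 8*(4*S + √(-8 + S)) = 0 - 8*(√(-8 + S) + 4*S) = 0 + (-32*S - 8*√(-8 + S)) = -32*S - 8*√(-8 + S))
1/F(157) = 1/(-32*157 - 8*√(-8 + 157)) = 1/(-5024 - 8*√149)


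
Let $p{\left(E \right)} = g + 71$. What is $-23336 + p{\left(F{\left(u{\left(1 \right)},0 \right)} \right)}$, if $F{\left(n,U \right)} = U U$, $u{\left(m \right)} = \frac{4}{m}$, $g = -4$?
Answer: $-23269$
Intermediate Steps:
$F{\left(n,U \right)} = U^{2}$
$p{\left(E \right)} = 67$ ($p{\left(E \right)} = -4 + 71 = 67$)
$-23336 + p{\left(F{\left(u{\left(1 \right)},0 \right)} \right)} = -23336 + 67 = -23269$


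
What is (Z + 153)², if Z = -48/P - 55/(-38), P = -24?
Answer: 35343025/1444 ≈ 24476.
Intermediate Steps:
Z = 131/38 (Z = -48/(-24) - 55/(-38) = -48*(-1/24) - 55*(-1/38) = 2 + 55/38 = 131/38 ≈ 3.4474)
(Z + 153)² = (131/38 + 153)² = (5945/38)² = 35343025/1444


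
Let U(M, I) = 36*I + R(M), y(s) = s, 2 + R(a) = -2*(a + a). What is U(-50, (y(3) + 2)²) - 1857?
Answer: -759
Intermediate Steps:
R(a) = -2 - 4*a (R(a) = -2 - 2*(a + a) = -2 - 4*a)
U(M, I) = -2 - 4*M + 36*I (U(M, I) = 36*I + (-2 - 4*M) = -2 - 4*M + 36*I)
U(-50, (y(3) + 2)²) - 1857 = (-2 - 4*(-50) + 36*(3 + 2)²) - 1857 = (-2 + 200 + 36*5²) - 1857 = (-2 + 200 + 36*25) - 1857 = (-2 + 200 + 900) - 1857 = 1098 - 1857 = -759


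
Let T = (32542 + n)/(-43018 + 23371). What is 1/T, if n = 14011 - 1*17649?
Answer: -19647/28904 ≈ -0.67973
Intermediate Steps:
n = -3638 (n = 14011 - 17649 = -3638)
T = -28904/19647 (T = (32542 - 3638)/(-43018 + 23371) = 28904/(-19647) = 28904*(-1/19647) = -28904/19647 ≈ -1.4712)
1/T = 1/(-28904/19647) = -19647/28904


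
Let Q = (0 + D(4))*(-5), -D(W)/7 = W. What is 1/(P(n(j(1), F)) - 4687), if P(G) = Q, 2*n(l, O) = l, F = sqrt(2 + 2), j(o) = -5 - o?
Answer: -1/4547 ≈ -0.00021993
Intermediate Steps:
D(W) = -7*W
F = 2 (F = sqrt(4) = 2)
n(l, O) = l/2
Q = 140 (Q = (0 - 7*4)*(-5) = (0 - 28)*(-5) = -28*(-5) = 140)
P(G) = 140
1/(P(n(j(1), F)) - 4687) = 1/(140 - 4687) = 1/(-4547) = -1/4547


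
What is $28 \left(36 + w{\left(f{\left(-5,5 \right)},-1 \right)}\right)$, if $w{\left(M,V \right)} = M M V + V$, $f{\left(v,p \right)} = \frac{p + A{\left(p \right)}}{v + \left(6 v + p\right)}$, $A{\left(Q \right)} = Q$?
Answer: $\frac{8792}{9} \approx 976.89$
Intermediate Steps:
$f{\left(v,p \right)} = \frac{2 p}{p + 7 v}$ ($f{\left(v,p \right)} = \frac{p + p}{v + \left(6 v + p\right)} = \frac{2 p}{v + \left(p + 6 v\right)} = \frac{2 p}{p + 7 v}$)
$w{\left(M,V \right)} = V + V M^{2}$ ($w{\left(M,V \right)} = M^{2} V + V = V M^{2} + V = V + V M^{2}$)
$28 \left(36 + w{\left(f{\left(-5,5 \right)},-1 \right)}\right) = 28 \left(36 - \left(1 + \left(2 \cdot 5 \frac{1}{5 + 7 \left(-5\right)}\right)^{2}\right)\right) = 28 \left(36 - \left(1 + \left(2 \cdot 5 \frac{1}{5 - 35}\right)^{2}\right)\right) = 28 \left(36 - \left(1 + \left(2 \cdot 5 \frac{1}{-30}\right)^{2}\right)\right) = 28 \left(36 - \left(1 + \left(2 \cdot 5 \left(- \frac{1}{30}\right)\right)^{2}\right)\right) = 28 \left(36 - \left(1 + \left(- \frac{1}{3}\right)^{2}\right)\right) = 28 \left(36 - \left(1 + \frac{1}{9}\right)\right) = 28 \left(36 - \frac{10}{9}\right) = 28 \cdot \frac{314}{9} = \frac{8792}{9}$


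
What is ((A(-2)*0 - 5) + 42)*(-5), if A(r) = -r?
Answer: -185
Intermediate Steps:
((A(-2)*0 - 5) + 42)*(-5) = ((-1*(-2)*0 - 5) + 42)*(-5) = ((2*0 - 5) + 42)*(-5) = ((0 - 5) + 42)*(-5) = (-5 + 42)*(-5) = 37*(-5) = -185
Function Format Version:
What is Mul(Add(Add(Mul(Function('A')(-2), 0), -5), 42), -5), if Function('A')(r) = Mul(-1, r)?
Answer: -185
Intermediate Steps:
Mul(Add(Add(Mul(Function('A')(-2), 0), -5), 42), -5) = Mul(Add(Add(Mul(Mul(-1, -2), 0), -5), 42), -5) = Mul(Add(Add(Mul(2, 0), -5), 42), -5) = Mul(Add(Add(0, -5), 42), -5) = Mul(Add(-5, 42), -5) = Mul(37, -5) = -185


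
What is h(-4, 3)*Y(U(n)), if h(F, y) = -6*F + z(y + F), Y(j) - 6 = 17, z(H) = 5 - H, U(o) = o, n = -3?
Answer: 690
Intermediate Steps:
Y(j) = 23 (Y(j) = 6 + 17 = 23)
h(F, y) = 5 - y - 7*F (h(F, y) = -6*F + (5 - (y + F)) = -6*F + (5 - (F + y)) = -6*F + (5 + (-F - y)) = -6*F + (5 - F - y) = 5 - y - 7*F)
h(-4, 3)*Y(U(n)) = (5 - 1*3 - 7*(-4))*23 = (5 - 3 + 28)*23 = 30*23 = 690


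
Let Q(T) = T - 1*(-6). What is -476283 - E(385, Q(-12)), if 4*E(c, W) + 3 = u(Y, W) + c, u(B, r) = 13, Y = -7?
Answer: -1905527/4 ≈ -4.7638e+5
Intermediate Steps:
Q(T) = 6 + T (Q(T) = T + 6 = 6 + T)
E(c, W) = 5/2 + c/4 (E(c, W) = -3/4 + (13 + c)/4 = -3/4 + (13/4 + c/4) = 5/2 + c/4)
-476283 - E(385, Q(-12)) = -476283 - (5/2 + (1/4)*385) = -476283 - (5/2 + 385/4) = -476283 - 1*395/4 = -476283 - 395/4 = -1905527/4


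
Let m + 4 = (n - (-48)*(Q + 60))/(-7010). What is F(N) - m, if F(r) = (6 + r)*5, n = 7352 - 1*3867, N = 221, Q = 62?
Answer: 7993731/7010 ≈ 1140.3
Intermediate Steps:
n = 3485 (n = 7352 - 3867 = 3485)
F(r) = 30 + 5*r
m = -37381/7010 (m = -4 + (3485 - (-48)*(62 + 60))/(-7010) = -4 + (3485 - (-48)*122)*(-1/7010) = -4 + (3485 - 1*(-5856))*(-1/7010) = -4 + (3485 + 5856)*(-1/7010) = -4 + 9341*(-1/7010) = -4 - 9341/7010 = -37381/7010 ≈ -5.3325)
F(N) - m = (30 + 5*221) - 1*(-37381/7010) = (30 + 1105) + 37381/7010 = 1135 + 37381/7010 = 7993731/7010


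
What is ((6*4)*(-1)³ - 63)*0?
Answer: 0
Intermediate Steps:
((6*4)*(-1)³ - 63)*0 = (24*(-1) - 63)*0 = (-24 - 63)*0 = -87*0 = 0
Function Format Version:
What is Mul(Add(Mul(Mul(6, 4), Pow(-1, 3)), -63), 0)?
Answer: 0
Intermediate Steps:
Mul(Add(Mul(Mul(6, 4), Pow(-1, 3)), -63), 0) = Mul(Add(Mul(24, -1), -63), 0) = Mul(Add(-24, -63), 0) = Mul(-87, 0) = 0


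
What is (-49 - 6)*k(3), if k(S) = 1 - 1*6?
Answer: 275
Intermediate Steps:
k(S) = -5 (k(S) = 1 - 6 = -5)
(-49 - 6)*k(3) = (-49 - 6)*(-5) = -55*(-5) = 275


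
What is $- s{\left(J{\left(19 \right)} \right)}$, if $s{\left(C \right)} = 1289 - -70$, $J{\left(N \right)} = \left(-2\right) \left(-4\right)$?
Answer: $-1359$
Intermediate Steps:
$J{\left(N \right)} = 8$
$s{\left(C \right)} = 1359$ ($s{\left(C \right)} = 1289 + 70 = 1359$)
$- s{\left(J{\left(19 \right)} \right)} = \left(-1\right) 1359 = -1359$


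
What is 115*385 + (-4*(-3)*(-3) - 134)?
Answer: 44105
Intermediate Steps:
115*385 + (-4*(-3)*(-3) - 134) = 44275 + (12*(-3) - 134) = 44275 + (-36 - 134) = 44275 - 170 = 44105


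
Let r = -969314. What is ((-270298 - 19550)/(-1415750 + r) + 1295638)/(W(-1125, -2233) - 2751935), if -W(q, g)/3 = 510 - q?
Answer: -77254496017/164380995944 ≈ -0.46997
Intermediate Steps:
W(q, g) = -1530 + 3*q (W(q, g) = -3*(510 - q) = -1530 + 3*q)
((-270298 - 19550)/(-1415750 + r) + 1295638)/(W(-1125, -2233) - 2751935) = ((-270298 - 19550)/(-1415750 - 969314) + 1295638)/((-1530 + 3*(-1125)) - 2751935) = (-289848/(-2385064) + 1295638)/((-1530 - 3375) - 2751935) = (-289848*(-1/2385064) + 1295638)/(-4905 - 2751935) = (36231/298133 + 1295638)/(-2756840) = (386272480085/298133)*(-1/2756840) = -77254496017/164380995944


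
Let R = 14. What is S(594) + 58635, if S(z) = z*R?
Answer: 66951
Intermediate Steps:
S(z) = 14*z (S(z) = z*14 = 14*z)
S(594) + 58635 = 14*594 + 58635 = 8316 + 58635 = 66951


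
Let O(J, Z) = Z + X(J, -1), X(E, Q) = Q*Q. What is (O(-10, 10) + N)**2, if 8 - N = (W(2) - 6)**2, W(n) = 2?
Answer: 9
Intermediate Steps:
X(E, Q) = Q**2
O(J, Z) = 1 + Z (O(J, Z) = Z + (-1)**2 = Z + 1 = 1 + Z)
N = -8 (N = 8 - (2 - 6)**2 = 8 - 1*(-4)**2 = 8 - 1*16 = 8 - 16 = -8)
(O(-10, 10) + N)**2 = ((1 + 10) - 8)**2 = (11 - 8)**2 = 3**2 = 9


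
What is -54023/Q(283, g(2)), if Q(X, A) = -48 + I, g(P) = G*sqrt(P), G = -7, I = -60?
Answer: 54023/108 ≈ 500.21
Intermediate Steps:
g(P) = -7*sqrt(P)
Q(X, A) = -108 (Q(X, A) = -48 - 60 = -108)
-54023/Q(283, g(2)) = -54023/(-108) = -54023*(-1/108) = 54023/108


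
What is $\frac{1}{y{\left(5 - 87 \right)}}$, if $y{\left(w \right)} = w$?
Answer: $- \frac{1}{82} \approx -0.012195$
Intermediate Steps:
$\frac{1}{y{\left(5 - 87 \right)}} = \frac{1}{5 - 87} = \frac{1}{-82} = - \frac{1}{82}$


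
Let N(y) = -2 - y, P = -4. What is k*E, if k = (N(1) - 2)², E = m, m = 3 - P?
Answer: 175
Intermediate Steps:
m = 7 (m = 3 - 1*(-4) = 3 + 4 = 7)
E = 7
k = 25 (k = ((-2 - 1*1) - 2)² = ((-2 - 1) - 2)² = (-3 - 2)² = (-5)² = 25)
k*E = 25*7 = 175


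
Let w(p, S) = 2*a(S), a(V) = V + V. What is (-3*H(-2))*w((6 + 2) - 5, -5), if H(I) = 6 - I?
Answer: 480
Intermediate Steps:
a(V) = 2*V
w(p, S) = 4*S (w(p, S) = 2*(2*S) = 4*S)
(-3*H(-2))*w((6 + 2) - 5, -5) = (-3*(6 - 1*(-2)))*(4*(-5)) = -3*(6 + 2)*(-20) = -3*8*(-20) = -24*(-20) = 480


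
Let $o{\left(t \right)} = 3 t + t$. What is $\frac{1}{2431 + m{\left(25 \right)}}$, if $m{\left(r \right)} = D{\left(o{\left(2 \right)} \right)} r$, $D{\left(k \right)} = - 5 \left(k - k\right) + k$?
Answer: $\frac{1}{2631} \approx 0.00038008$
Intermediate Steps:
$o{\left(t \right)} = 4 t$
$D{\left(k \right)} = k$ ($D{\left(k \right)} = \left(-5\right) 0 + k = 0 + k = k$)
$m{\left(r \right)} = 8 r$ ($m{\left(r \right)} = 4 \cdot 2 r = 8 r$)
$\frac{1}{2431 + m{\left(25 \right)}} = \frac{1}{2431 + 8 \cdot 25} = \frac{1}{2431 + 200} = \frac{1}{2631}$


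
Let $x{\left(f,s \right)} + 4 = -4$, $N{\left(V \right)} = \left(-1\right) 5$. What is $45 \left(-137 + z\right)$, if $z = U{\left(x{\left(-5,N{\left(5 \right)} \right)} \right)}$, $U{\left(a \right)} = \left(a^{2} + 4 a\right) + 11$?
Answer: $-4230$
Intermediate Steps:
$N{\left(V \right)} = -5$
$x{\left(f,s \right)} = -8$ ($x{\left(f,s \right)} = -4 - 4 = -8$)
$U{\left(a \right)} = 11 + a^{2} + 4 a$
$z = 43$ ($z = 11 + \left(-8\right)^{2} + 4 \left(-8\right) = 11 + 64 - 32 = 43$)
$45 \left(-137 + z\right) = 45 \left(-137 + 43\right) = 45 \left(-94\right) = -4230$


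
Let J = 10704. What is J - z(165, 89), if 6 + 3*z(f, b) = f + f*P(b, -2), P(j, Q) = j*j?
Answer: -425004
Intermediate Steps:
P(j, Q) = j**2
z(f, b) = -2 + f/3 + f*b**2/3 (z(f, b) = -2 + (f + f*b**2)/3 = -2 + (f/3 + f*b**2/3) = -2 + f/3 + f*b**2/3)
J - z(165, 89) = 10704 - (-2 + (1/3)*165 + (1/3)*165*89**2) = 10704 - (-2 + 55 + (1/3)*165*7921) = 10704 - (-2 + 55 + 435655) = 10704 - 1*435708 = 10704 - 435708 = -425004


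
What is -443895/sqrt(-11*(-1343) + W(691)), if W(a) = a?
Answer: -443895*sqrt(3866)/7732 ≈ -3569.6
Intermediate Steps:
-443895/sqrt(-11*(-1343) + W(691)) = -443895/sqrt(-11*(-1343) + 691) = -443895/sqrt(14773 + 691) = -443895*sqrt(3866)/7732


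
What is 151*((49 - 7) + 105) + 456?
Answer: 22653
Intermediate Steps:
151*((49 - 7) + 105) + 456 = 151*(42 + 105) + 456 = 151*147 + 456 = 22197 + 456 = 22653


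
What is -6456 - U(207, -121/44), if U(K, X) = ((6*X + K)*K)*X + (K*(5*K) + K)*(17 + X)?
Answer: -23631639/8 ≈ -2.9540e+6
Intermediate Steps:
U(K, X) = (17 + X)*(K + 5*K²) + K*X*(K + 6*X) (U(K, X) = ((K + 6*X)*K)*X + (5*K² + K)*(17 + X) = (K*(K + 6*X))*X + (K + 5*K²)*(17 + X) = K*X*(K + 6*X) + (17 + X)*(K + 5*K²) = (17 + X)*(K + 5*K²) + K*X*(K + 6*X))
-6456 - U(207, -121/44) = -6456 - 207*(17 - 121/44 + 6*(-121/44)² + 85*207 + 6*207*(-121/44)) = -6456 - 207*(17 - 121*1/44 + 6*(-121*1/44)² + 17595 + 6*207*(-121*1/44)) = -6456 - 207*(17 - 11/4 + 6*(-11/4)² + 17595 + 6*207*(-11/4)) = -6456 - 207*(17 - 11/4 + 6*(121/16) + 17595 - 6831/2) = -6456 - 207*(17 - 11/4 + 363/8 + 17595 - 6831/2) = -6456 - 207*113913/8 = -6456 - 1*23579991/8 = -6456 - 23579991/8 = -23631639/8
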